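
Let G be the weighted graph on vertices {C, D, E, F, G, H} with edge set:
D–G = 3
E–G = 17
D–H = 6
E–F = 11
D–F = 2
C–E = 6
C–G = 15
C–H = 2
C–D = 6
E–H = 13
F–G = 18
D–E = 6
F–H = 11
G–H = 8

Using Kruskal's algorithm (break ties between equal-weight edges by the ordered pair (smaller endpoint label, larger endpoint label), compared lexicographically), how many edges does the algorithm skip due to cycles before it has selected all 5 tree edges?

Kruskal's algorithm — process edges by increasing weight (ties by edge label):
C–H (2): add. Components now {C,H} {D} {E} {F} {G}
D–F (2): add. Components now {C,H} {D,F} {E} {G}
D–G (3): add. Components now {C,H} {D,F,G} {E}
C–D (6): add. Components now {C,D,F,G,H} {E}
C–E (6): add. Components now {C,D,E,F,G,H}
Edges rejected before the tree was complete: 0.

0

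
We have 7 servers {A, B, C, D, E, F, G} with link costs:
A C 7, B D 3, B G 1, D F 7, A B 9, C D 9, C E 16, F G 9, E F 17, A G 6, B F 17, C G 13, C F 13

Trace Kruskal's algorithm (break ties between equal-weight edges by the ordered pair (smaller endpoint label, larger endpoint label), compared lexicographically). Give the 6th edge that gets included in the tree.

C-E

Sort edges by weight, then run Kruskal:
B G (1): add — endpoints in different components.
B D (3): add — endpoints in different components.
A G (6): add — endpoints in different components.
A C (7): add — endpoints in different components.
D F (7): add — endpoints in different components.
A B (9): skip — A and B already connected.
C D (9): skip — C and D already connected.
F G (9): skip — F and G already connected.
C F (13): skip — C and F already connected.
C G (13): skip — C and G already connected.
C E (16): add — endpoints in different components.
The 6th edge added is C E.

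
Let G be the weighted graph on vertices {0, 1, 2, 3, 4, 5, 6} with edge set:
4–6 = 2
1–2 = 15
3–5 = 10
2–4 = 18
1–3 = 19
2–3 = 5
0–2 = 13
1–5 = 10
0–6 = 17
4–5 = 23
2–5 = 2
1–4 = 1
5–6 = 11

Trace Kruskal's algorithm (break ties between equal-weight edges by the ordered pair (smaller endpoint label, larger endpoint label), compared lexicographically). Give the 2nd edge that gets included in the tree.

2-5

Kruskal: consider edges lightest-first.
1–4 (1): add. Components now {0} {1,4} {2} {3} {5} {6}
2–5 (2): add. Components now {0} {1,4} {2,5} {3} {6}
4–6 (2): add. Components now {0} {1,4,6} {2,5} {3}
2–3 (5): add. Components now {0} {1,4,6} {2,3,5}
1–5 (10): add. Components now {0} {1,2,3,4,5,6}
3–5 (10): skip — 3 and 5 already connected.
5–6 (11): skip — 5 and 6 already connected.
0–2 (13): add. Components now {0,1,2,3,4,5,6}
The 2nd edge added is 2–5.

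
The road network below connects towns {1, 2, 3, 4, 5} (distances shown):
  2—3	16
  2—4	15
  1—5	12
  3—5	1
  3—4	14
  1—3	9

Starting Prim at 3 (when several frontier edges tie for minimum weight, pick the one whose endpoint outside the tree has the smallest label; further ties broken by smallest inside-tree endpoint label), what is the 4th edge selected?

Prim, starting at 3.
Step 1: frontier [3—5 1, 1—3 9, 3—4 14, 2—3 16] → take 3—5 (1); add 5.
Step 2: frontier [1—3 9, 3—4 14, 2—3 16, 1—5 12] → take 1—3 (9); add 1.
Step 3: frontier [3—4 14, 2—3 16] → take 3—4 (14); add 4.
Step 4: frontier [2—3 16, 2—4 15] → take 2—4 (15); add 2.
The 4th edge added is 2—4.

2-4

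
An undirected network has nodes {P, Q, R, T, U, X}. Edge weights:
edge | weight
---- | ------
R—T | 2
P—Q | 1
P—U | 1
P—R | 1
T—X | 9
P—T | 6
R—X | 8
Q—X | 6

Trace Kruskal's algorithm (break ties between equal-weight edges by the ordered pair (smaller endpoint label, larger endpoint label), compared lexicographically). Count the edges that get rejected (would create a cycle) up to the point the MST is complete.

1

Kruskal: consider edges lightest-first.
P—Q (1): add. Components now {P,Q} {T} {R} {X} {U}
P—R (1): add. Components now {P,Q,R} {T} {X} {U}
P—U (1): add. Components now {P,Q,R,U} {T} {X}
R—T (2): add. Components now {P,Q,R,T,U} {X}
P—T (6): skip — T and P already connected.
Q—X (6): add. Components now {P,Q,R,T,U,X}
Edges rejected before the tree was complete: 1.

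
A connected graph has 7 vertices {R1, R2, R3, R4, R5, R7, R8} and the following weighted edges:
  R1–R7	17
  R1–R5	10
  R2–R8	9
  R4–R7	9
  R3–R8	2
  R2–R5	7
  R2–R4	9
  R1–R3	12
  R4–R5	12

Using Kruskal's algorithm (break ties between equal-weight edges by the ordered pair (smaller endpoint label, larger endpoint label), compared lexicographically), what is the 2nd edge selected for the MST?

R2-R5

Sort edges by weight, then run Kruskal:
R3–R8 (2): add. Components now {R3,R8} {R7} {R2} {R5} {R4} {R1}
R2–R5 (7): add. Components now {R3,R8} {R7} {R2,R5} {R4} {R1}
R2–R4 (9): add. Components now {R3,R8} {R7} {R2,R4,R5} {R1}
R2–R8 (9): add. Components now {R2,R3,R4,R5,R8} {R7} {R1}
R4–R7 (9): add. Components now {R2,R3,R4,R5,R7,R8} {R1}
R1–R5 (10): add. Components now {R1,R2,R3,R4,R5,R7,R8}
The 2nd edge added is R2–R5.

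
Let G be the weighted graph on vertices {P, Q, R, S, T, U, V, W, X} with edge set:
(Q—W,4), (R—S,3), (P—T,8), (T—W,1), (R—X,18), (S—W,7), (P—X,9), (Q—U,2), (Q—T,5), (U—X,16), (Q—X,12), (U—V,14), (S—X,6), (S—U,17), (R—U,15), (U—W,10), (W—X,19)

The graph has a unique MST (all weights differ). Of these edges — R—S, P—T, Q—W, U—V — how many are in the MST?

Kruskal's algorithm — process edges by increasing weight (ties by edge label):
T—W (1): add — endpoints in different components.
Q—U (2): add — endpoints in different components.
R—S (3): add — endpoints in different components.
Q—W (4): add — endpoints in different components.
Q—T (5): skip — Q and T already connected.
S—X (6): add — endpoints in different components.
S—W (7): add — endpoints in different components.
P—T (8): add — endpoints in different components.
P—X (9): skip — P and X already connected.
U—W (10): skip — W and U already connected.
Q—X (12): skip — Q and X already connected.
U—V (14): add — endpoints in different components.
MST edge set: {T—W, Q—U, R—S, Q—W, S—X, S—W, P—T, U—V}.
Of the listed edges, {R—S, P—T, Q—W, U—V} are in the MST → 4.

4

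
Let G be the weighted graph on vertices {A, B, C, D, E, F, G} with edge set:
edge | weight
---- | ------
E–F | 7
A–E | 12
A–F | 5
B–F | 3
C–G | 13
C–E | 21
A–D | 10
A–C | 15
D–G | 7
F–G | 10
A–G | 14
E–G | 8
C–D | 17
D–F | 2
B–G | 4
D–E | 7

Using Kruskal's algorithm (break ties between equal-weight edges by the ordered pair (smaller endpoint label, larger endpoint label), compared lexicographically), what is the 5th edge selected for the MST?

D-E

Sort edges by weight, then run Kruskal:
D–F (2): add. Components now {A} {B} {C} {D,F} {E} {G}
B–F (3): add. Components now {A} {B,D,F} {C} {E} {G}
B–G (4): add. Components now {A} {B,D,F,G} {C} {E}
A–F (5): add. Components now {A,B,D,F,G} {C} {E}
D–E (7): add. Components now {A,B,D,E,F,G} {C}
D–G (7): skip — D and G already connected.
E–F (7): skip — E and F already connected.
E–G (8): skip — E and G already connected.
A–D (10): skip — A and D already connected.
F–G (10): skip — F and G already connected.
A–E (12): skip — A and E already connected.
C–G (13): add. Components now {A,B,C,D,E,F,G}
The 5th edge added is D–E.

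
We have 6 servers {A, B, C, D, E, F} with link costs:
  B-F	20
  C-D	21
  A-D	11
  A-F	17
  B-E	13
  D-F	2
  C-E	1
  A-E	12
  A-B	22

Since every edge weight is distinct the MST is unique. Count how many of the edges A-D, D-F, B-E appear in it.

Sort edges by weight, then run Kruskal:
C-E (1): add. Components now {A} {B} {C,E} {D} {F}
D-F (2): add. Components now {A} {B} {C,E} {D,F}
A-D (11): add. Components now {A,D,F} {B} {C,E}
A-E (12): add. Components now {A,C,D,E,F} {B}
B-E (13): add. Components now {A,B,C,D,E,F}
MST edge set: {C-E, D-F, A-D, A-E, B-E}.
Of the listed edges, {A-D, D-F, B-E} are in the MST → 3.

3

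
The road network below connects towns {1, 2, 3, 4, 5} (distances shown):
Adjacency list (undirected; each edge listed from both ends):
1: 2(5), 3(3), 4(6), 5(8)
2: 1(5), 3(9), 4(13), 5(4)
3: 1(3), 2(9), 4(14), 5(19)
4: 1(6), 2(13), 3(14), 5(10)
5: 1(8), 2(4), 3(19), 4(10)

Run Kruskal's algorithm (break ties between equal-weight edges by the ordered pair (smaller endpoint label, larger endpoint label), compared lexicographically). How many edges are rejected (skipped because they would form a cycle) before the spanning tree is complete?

Kruskal: consider edges lightest-first.
1-3 (3): add — endpoints in different components.
2-5 (4): add — endpoints in different components.
1-2 (5): add — endpoints in different components.
1-4 (6): add — endpoints in different components.
Edges rejected before the tree was complete: 0.

0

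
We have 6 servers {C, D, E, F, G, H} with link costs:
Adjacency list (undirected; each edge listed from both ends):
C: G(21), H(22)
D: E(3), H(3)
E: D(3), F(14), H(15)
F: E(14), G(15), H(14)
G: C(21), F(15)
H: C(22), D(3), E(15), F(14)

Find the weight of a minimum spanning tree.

56

Kruskal's algorithm — process edges by increasing weight (ties by edge label):
D E (3): add — endpoints in different components.
D H (3): add — endpoints in different components.
E F (14): add — endpoints in different components.
F H (14): skip — F and H already connected.
E H (15): skip — E and H already connected.
F G (15): add — endpoints in different components.
C G (21): add — endpoints in different components.
MST edges: D E, D H, E F, F G, C G; total weight 3+3+14+15+21 = 56.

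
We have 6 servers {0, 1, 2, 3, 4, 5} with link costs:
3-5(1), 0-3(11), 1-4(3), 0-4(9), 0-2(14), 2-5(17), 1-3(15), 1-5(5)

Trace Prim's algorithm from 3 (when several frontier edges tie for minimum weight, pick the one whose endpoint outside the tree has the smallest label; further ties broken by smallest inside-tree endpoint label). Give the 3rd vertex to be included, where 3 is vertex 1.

Prim, starting at 3.
Step 1: cheapest edge leaving the tree is 3-5 (1); add 5.
Step 2: cheapest edge leaving the tree is 1-5 (5); add 1.
Step 3: cheapest edge leaving the tree is 1-4 (3); add 4.
Step 4: cheapest edge leaving the tree is 0-4 (9); add 0.
Step 5: cheapest edge leaving the tree is 0-2 (14); add 2.
Vertex order: 3, 5, 1, 4, 0, 2. The 3rd vertex is 1.

1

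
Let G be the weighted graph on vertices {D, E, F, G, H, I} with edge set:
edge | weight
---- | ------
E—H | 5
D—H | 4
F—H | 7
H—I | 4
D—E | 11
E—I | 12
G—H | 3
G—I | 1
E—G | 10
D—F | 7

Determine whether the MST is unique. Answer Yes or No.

No

Sort edges by weight, then run Kruskal:
G—I (1): add — endpoints in different components.
G—H (3): add — endpoints in different components.
D—H (4): add — endpoints in different components.
H—I (4): skip — H and I already connected.
E—H (5): add — endpoints in different components.
D—F (7): add — endpoints in different components.
Non-tree edge F—H has weight 7, equal to the heaviest edge on its tree cycle — swapping gives another MST of the same weight. Not unique.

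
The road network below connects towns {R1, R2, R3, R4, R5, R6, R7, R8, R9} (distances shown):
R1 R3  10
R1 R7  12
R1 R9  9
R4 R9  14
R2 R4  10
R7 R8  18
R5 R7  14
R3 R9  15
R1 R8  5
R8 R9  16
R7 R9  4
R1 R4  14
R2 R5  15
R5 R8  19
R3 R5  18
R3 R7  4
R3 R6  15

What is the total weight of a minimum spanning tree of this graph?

Grow the tree from R3 using Prim:
Step 1: cheapest edge leaving the tree is R3 R7 (4); add R7.
Step 2: cheapest edge leaving the tree is R7 R9 (4); add R9.
Step 3: cheapest edge leaving the tree is R1 R9 (9); add R1.
Step 4: cheapest edge leaving the tree is R1 R8 (5); add R8.
Step 5: cheapest edge leaving the tree is R1 R4 (14); add R4.
Step 6: cheapest edge leaving the tree is R2 R4 (10); add R2.
Step 7: cheapest edge leaving the tree is R5 R7 (14); add R5.
Step 8: cheapest edge leaving the tree is R3 R6 (15); add R6.
MST edges: R3 R7, R7 R9, R1 R9, R1 R8, R1 R4, R2 R4, R5 R7, R3 R6; total weight 4+4+9+5+14+10+14+15 = 75.

75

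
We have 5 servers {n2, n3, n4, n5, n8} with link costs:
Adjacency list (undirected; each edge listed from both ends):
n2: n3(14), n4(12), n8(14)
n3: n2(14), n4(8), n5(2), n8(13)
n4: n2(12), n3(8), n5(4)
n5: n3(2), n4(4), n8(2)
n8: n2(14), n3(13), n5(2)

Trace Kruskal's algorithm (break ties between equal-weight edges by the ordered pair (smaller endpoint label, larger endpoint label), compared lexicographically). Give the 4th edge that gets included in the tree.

n2-n4

Sort edges by weight, then run Kruskal:
n3-n5 (2): add. Components now {n8} {n4} {n3,n5} {n2}
n5-n8 (2): add. Components now {n3,n5,n8} {n4} {n2}
n4-n5 (4): add. Components now {n3,n4,n5,n8} {n2}
n3-n4 (8): skip — n4 and n3 already connected.
n2-n4 (12): add. Components now {n2,n3,n4,n5,n8}
The 4th edge added is n2-n4.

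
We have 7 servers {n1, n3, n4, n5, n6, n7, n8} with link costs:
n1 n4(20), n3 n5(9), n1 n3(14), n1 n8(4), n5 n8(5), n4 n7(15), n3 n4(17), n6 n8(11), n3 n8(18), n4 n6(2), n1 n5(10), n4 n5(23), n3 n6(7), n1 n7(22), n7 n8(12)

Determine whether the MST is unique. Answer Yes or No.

Yes

Kruskal's algorithm — process edges by increasing weight (ties by edge label):
n4 n6 (2): add — endpoints in different components.
n1 n8 (4): add — endpoints in different components.
n5 n8 (5): add — endpoints in different components.
n3 n6 (7): add — endpoints in different components.
n3 n5 (9): add — endpoints in different components.
n1 n5 (10): skip — n5 and n1 already connected.
n6 n8 (11): skip — n8 and n6 already connected.
n7 n8 (12): add — endpoints in different components.
Every non-tree edge has weight strictly greater than the heaviest edge on the tree path between its endpoints, so the MST is unique.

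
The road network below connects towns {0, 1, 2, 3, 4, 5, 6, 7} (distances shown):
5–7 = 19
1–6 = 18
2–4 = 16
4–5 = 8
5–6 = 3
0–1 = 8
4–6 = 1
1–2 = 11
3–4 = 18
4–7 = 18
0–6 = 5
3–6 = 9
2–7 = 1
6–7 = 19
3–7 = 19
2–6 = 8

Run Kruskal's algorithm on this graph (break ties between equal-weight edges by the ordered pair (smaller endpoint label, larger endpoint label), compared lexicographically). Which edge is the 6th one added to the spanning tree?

Kruskal's algorithm — process edges by increasing weight (ties by edge label):
2–7 (1): add — endpoints in different components.
4–6 (1): add — endpoints in different components.
5–6 (3): add — endpoints in different components.
0–6 (5): add — endpoints in different components.
0–1 (8): add — endpoints in different components.
2–6 (8): add — endpoints in different components.
4–5 (8): skip — 4 and 5 already connected.
3–6 (9): add — endpoints in different components.
The 6th edge added is 2–6.

2-6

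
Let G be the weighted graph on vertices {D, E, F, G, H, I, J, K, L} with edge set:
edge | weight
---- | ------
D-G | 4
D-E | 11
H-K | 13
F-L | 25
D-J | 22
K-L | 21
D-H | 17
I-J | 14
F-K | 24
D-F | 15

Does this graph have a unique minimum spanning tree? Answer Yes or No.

Yes

Kruskal's algorithm — process edges by increasing weight (ties by edge label):
D-G (4): add — endpoints in different components.
D-E (11): add — endpoints in different components.
H-K (13): add — endpoints in different components.
I-J (14): add — endpoints in different components.
D-F (15): add — endpoints in different components.
D-H (17): add — endpoints in different components.
K-L (21): add — endpoints in different components.
D-J (22): add — endpoints in different components.
Every non-tree edge has weight strictly greater than the heaviest edge on the tree path between its endpoints, so the MST is unique.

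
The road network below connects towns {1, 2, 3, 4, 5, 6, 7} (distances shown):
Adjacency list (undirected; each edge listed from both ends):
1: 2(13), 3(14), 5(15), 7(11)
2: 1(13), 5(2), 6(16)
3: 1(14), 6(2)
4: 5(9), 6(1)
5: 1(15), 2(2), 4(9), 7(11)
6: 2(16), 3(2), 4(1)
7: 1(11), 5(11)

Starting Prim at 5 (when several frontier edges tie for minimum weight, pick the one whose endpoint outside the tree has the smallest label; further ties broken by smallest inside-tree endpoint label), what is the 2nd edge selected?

4-5

Grow the tree from 5 using Prim:
Step 1: cheapest edge leaving the tree is 2—5 (2); add 2.
Step 2: cheapest edge leaving the tree is 4—5 (9); add 4.
Step 3: cheapest edge leaving the tree is 4—6 (1); add 6.
Step 4: cheapest edge leaving the tree is 3—6 (2); add 3.
Step 5: cheapest edge leaving the tree is 5—7 (11); add 7.
Step 6: cheapest edge leaving the tree is 1—7 (11); add 1.
The 2nd edge added is 4—5.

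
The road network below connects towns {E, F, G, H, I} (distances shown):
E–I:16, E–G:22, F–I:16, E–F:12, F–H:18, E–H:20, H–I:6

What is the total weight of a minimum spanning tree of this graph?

56

Kruskal's algorithm — process edges by increasing weight (ties by edge label):
H–I (6): add. Components now {E} {F} {G} {H,I}
E–F (12): add. Components now {E,F} {G} {H,I}
E–I (16): add. Components now {E,F,H,I} {G}
F–I (16): skip — F and I already connected.
F–H (18): skip — F and H already connected.
E–H (20): skip — E and H already connected.
E–G (22): add. Components now {E,F,G,H,I}
MST edges: H–I, E–F, E–I, E–G; total weight 6+12+16+22 = 56.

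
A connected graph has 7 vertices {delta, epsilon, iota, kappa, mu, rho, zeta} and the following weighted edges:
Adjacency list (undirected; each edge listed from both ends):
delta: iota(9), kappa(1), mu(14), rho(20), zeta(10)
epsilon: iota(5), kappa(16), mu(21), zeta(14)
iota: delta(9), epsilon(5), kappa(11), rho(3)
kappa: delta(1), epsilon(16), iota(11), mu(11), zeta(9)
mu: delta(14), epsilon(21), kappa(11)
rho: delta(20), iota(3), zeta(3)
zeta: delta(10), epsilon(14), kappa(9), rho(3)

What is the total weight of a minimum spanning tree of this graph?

Sort edges by weight, then run Kruskal:
delta kappa (1): add — endpoints in different components.
iota rho (3): add — endpoints in different components.
rho zeta (3): add — endpoints in different components.
epsilon iota (5): add — endpoints in different components.
delta iota (9): add — endpoints in different components.
kappa zeta (9): skip — kappa and zeta already connected.
delta zeta (10): skip — delta and zeta already connected.
iota kappa (11): skip — kappa and iota already connected.
kappa mu (11): add — endpoints in different components.
MST edges: delta kappa, iota rho, rho zeta, epsilon iota, delta iota, kappa mu; total weight 1+3+3+5+9+11 = 32.

32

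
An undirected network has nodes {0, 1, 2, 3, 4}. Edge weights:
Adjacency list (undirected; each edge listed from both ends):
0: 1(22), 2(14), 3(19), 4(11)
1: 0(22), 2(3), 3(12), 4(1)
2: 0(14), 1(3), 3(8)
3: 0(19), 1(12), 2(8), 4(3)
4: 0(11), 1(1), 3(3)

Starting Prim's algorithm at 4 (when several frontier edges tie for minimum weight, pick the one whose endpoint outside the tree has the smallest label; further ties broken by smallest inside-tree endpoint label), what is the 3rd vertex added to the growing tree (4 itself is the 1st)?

Prim, starting at 4.
Step 1: frontier [1–4 1, 3–4 3, 0–4 11] → take 1–4 (1); add 1.
Step 2: frontier [1–2 3, 1–3 12, 0–1 22, 3–4 3, 0–4 11] → take 1–2 (3); add 2.
Step 3: frontier [1–3 12, 0–1 22, 2–3 8, 0–2 14, 3–4 3, 0–4 11] → take 3–4 (3); add 3.
Step 4: frontier [0–1 22, 0–2 14, 0–3 19, 0–4 11] → take 0–4 (11); add 0.
Vertex order: 4, 1, 2, 3, 0. The 3rd vertex is 2.

2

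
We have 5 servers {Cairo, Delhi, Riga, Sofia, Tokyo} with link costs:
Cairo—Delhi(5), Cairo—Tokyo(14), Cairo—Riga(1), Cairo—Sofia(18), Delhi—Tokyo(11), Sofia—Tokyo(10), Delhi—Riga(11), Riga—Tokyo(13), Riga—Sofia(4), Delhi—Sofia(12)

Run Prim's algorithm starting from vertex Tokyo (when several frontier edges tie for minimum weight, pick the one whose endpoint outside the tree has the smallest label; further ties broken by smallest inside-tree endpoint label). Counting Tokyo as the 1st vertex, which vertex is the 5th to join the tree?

Prim, starting at Tokyo.
Step 1: frontier [Sofia—Tokyo 10, Delhi—Tokyo 11, Riga—Tokyo 13, Cairo—Tokyo 14] → take Sofia—Tokyo (10); add Sofia.
Step 2: frontier [Riga—Sofia 4, Delhi—Sofia 12, Cairo—Sofia 18, Delhi—Tokyo 11, Riga—Tokyo 13, Cairo—Tokyo 14] → take Riga—Sofia (4); add Riga.
Step 3: frontier [Cairo—Riga 1, Delhi—Riga 11, Delhi—Sofia 12, Cairo—Sofia 18, Delhi—Tokyo 11, Cairo—Tokyo 14] → take Cairo—Riga (1); add Cairo.
Step 4: frontier [Cairo—Delhi 5, Delhi—Riga 11, Delhi—Sofia 12, Delhi—Tokyo 11] → take Cairo—Delhi (5); add Delhi.
Vertex order: Tokyo, Sofia, Riga, Cairo, Delhi. The 5th vertex is Delhi.

Delhi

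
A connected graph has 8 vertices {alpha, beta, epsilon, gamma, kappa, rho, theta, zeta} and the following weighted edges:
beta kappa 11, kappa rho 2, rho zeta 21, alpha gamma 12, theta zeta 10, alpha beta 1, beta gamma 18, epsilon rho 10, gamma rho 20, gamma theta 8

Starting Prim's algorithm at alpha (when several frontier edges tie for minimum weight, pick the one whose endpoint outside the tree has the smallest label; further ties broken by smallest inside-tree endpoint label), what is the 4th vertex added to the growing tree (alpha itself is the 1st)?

Prim's algorithm from alpha:
Step 1: cheapest edge leaving the tree is alpha beta (1); add beta.
Step 2: cheapest edge leaving the tree is beta kappa (11); add kappa.
Step 3: cheapest edge leaving the tree is kappa rho (2); add rho.
Step 4: cheapest edge leaving the tree is epsilon rho (10); add epsilon.
Step 5: cheapest edge leaving the tree is alpha gamma (12); add gamma.
Step 6: cheapest edge leaving the tree is gamma theta (8); add theta.
Step 7: cheapest edge leaving the tree is theta zeta (10); add zeta.
Vertex order: alpha, beta, kappa, rho, epsilon, gamma, theta, zeta. The 4th vertex is rho.

rho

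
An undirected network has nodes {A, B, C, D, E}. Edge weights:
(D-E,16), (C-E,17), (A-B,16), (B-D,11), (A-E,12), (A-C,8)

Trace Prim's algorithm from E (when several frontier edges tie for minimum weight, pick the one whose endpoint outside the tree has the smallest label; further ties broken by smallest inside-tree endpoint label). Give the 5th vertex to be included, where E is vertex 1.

Prim, starting at E.
Step 1: frontier [A-E 12, D-E 16, C-E 17] → take A-E (12); add A.
Step 2: frontier [A-C 8, A-B 16, D-E 16, C-E 17] → take A-C (8); add C.
Step 3: frontier [A-B 16, D-E 16] → take A-B (16); add B.
Step 4: frontier [B-D 11, D-E 16] → take B-D (11); add D.
Vertex order: E, A, C, B, D. The 5th vertex is D.

D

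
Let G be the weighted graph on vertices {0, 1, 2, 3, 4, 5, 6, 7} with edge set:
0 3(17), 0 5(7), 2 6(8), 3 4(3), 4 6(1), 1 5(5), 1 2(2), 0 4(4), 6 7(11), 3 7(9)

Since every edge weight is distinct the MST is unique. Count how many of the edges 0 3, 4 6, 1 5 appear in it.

2

Sort edges by weight, then run Kruskal:
4 6 (1): add — endpoints in different components.
1 2 (2): add — endpoints in different components.
3 4 (3): add — endpoints in different components.
0 4 (4): add — endpoints in different components.
1 5 (5): add — endpoints in different components.
0 5 (7): add — endpoints in different components.
2 6 (8): skip — 2 and 6 already connected.
3 7 (9): add — endpoints in different components.
MST edge set: {4 6, 1 2, 3 4, 0 4, 1 5, 0 5, 3 7}.
Of the listed edges, {4 6, 1 5} are in the MST → 2.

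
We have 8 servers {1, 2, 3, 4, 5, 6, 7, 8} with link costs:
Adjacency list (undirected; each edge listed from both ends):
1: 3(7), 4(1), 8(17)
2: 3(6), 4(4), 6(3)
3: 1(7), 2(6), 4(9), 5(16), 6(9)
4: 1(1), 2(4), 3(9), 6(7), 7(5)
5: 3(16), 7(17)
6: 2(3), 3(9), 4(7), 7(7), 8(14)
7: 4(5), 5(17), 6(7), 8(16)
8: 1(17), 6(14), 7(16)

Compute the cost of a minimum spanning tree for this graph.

Prim, starting at 5.
Step 1: cheapest edge leaving the tree is 3—5 (16); add 3.
Step 2: cheapest edge leaving the tree is 2—3 (6); add 2.
Step 3: cheapest edge leaving the tree is 2—6 (3); add 6.
Step 4: cheapest edge leaving the tree is 2—4 (4); add 4.
Step 5: cheapest edge leaving the tree is 1—4 (1); add 1.
Step 6: cheapest edge leaving the tree is 4—7 (5); add 7.
Step 7: cheapest edge leaving the tree is 6—8 (14); add 8.
MST edges: 3—5, 2—3, 2—6, 2—4, 1—4, 4—7, 6—8; total weight 16+6+3+4+1+5+14 = 49.

49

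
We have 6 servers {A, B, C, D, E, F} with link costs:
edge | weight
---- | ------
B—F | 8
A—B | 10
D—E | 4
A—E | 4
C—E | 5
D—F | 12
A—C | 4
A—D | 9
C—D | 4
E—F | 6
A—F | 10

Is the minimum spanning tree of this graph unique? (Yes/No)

Kruskal's algorithm — process edges by increasing weight (ties by edge label):
A—C (4): add. Components now {A,C} {B} {D} {E} {F}
A—E (4): add. Components now {A,C,E} {B} {D} {F}
C—D (4): add. Components now {A,C,D,E} {B} {F}
D—E (4): skip — D and E already connected.
C—E (5): skip — C and E already connected.
E—F (6): add. Components now {A,C,D,E,F} {B}
B—F (8): add. Components now {A,B,C,D,E,F}
Non-tree edge D—E has weight 4, equal to the heaviest edge on its tree cycle — swapping gives another MST of the same weight. Not unique.

No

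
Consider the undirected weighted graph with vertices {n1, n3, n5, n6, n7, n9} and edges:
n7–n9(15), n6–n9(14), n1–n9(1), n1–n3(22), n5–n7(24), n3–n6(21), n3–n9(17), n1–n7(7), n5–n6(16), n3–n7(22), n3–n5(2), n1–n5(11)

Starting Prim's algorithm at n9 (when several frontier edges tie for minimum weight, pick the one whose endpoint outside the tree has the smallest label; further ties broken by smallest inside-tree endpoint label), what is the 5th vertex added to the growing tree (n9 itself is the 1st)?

Prim's algorithm from n9:
Step 1: frontier [n1–n9 1, n6–n9 14, n7–n9 15, n3–n9 17] → take n1–n9 (1); add n1.
Step 2: frontier [n1–n7 7, n1–n5 11, n1–n3 22, n6–n9 14, n7–n9 15, n3–n9 17] → take n1–n7 (7); add n7.
Step 3: frontier [n1–n5 11, n1–n3 22, n3–n7 22, n5–n7 24, n6–n9 14, n3–n9 17] → take n1–n5 (11); add n5.
Step 4: frontier [n1–n3 22, n3–n5 2, n5–n6 16, n3–n7 22, n6–n9 14, n3–n9 17] → take n3–n5 (2); add n3.
Step 5: frontier [n3–n6 21, n5–n6 16, n6–n9 14] → take n6–n9 (14); add n6.
Vertex order: n9, n1, n7, n5, n3, n6. The 5th vertex is n3.

n3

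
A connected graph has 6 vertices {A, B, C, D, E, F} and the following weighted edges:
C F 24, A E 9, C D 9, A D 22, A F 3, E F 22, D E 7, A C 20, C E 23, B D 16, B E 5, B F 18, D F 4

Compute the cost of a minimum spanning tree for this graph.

28

Prim's algorithm from C:
Step 1: frontier [C D 9, A C 20, C E 23, C F 24] → take C D (9); add D.
Step 2: frontier [A C 20, C E 23, C F 24, D F 4, D E 7, B D 16, A D 22] → take D F (4); add F.
Step 3: frontier [A C 20, C E 23, D E 7, B D 16, A D 22, A F 3, B F 18, E F 22] → take A F (3); add A.
Step 4: frontier [A E 9, C E 23, D E 7, B D 16, B F 18, E F 22] → take D E (7); add E.
Step 5: frontier [B D 16, B E 5, B F 18] → take B E (5); add B.
MST edges: C D, D F, A F, D E, B E; total weight 9+4+3+7+5 = 28.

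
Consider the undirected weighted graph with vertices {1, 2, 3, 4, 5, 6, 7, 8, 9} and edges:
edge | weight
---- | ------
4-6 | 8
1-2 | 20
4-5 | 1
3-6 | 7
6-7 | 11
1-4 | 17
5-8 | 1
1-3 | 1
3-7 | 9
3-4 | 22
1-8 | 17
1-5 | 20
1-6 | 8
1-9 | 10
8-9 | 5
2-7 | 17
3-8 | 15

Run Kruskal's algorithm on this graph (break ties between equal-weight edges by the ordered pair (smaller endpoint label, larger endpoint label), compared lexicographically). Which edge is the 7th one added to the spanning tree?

3-7

Kruskal: consider edges lightest-first.
1-3 (1): add — endpoints in different components.
4-5 (1): add — endpoints in different components.
5-8 (1): add — endpoints in different components.
8-9 (5): add — endpoints in different components.
3-6 (7): add — endpoints in different components.
1-6 (8): skip — 1 and 6 already connected.
4-6 (8): add — endpoints in different components.
3-7 (9): add — endpoints in different components.
1-9 (10): skip — 1 and 9 already connected.
6-7 (11): skip — 6 and 7 already connected.
3-8 (15): skip — 3 and 8 already connected.
1-4 (17): skip — 1 and 4 already connected.
1-8 (17): skip — 1 and 8 already connected.
2-7 (17): add — endpoints in different components.
The 7th edge added is 3-7.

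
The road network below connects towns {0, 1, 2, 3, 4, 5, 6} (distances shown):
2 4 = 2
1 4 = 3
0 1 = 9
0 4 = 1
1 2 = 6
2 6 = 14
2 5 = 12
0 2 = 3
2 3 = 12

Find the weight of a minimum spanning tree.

Prim, starting at 0.
Step 1: frontier [0 4 1, 0 2 3, 0 1 9] → take 0 4 (1); add 4.
Step 2: frontier [0 2 3, 0 1 9, 2 4 2, 1 4 3] → take 2 4 (2); add 2.
Step 3: frontier [0 1 9, 1 2 6, 2 3 12, 2 5 12, 2 6 14, 1 4 3] → take 1 4 (3); add 1.
Step 4: frontier [2 3 12, 2 5 12, 2 6 14] → take 2 3 (12); add 3.
Step 5: frontier [2 5 12, 2 6 14] → take 2 5 (12); add 5.
Step 6: frontier [2 6 14] → take 2 6 (14); add 6.
MST edges: 0 4, 2 4, 1 4, 2 3, 2 5, 2 6; total weight 1+2+3+12+12+14 = 44.

44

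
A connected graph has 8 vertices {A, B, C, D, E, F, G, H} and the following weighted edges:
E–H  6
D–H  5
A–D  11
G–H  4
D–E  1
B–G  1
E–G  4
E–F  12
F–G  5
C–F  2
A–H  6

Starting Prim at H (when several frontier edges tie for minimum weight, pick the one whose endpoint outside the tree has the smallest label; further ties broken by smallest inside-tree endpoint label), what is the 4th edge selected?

D-E

Prim, starting at H.
Step 1: cheapest edge leaving the tree is G–H (4); add G.
Step 2: cheapest edge leaving the tree is B–G (1); add B.
Step 3: cheapest edge leaving the tree is E–G (4); add E.
Step 4: cheapest edge leaving the tree is D–E (1); add D.
Step 5: cheapest edge leaving the tree is F–G (5); add F.
Step 6: cheapest edge leaving the tree is C–F (2); add C.
Step 7: cheapest edge leaving the tree is A–H (6); add A.
The 4th edge added is D–E.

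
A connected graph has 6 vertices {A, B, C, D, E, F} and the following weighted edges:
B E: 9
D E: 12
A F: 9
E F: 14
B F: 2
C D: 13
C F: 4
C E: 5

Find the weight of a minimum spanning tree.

32

Kruskal: consider edges lightest-first.
B F (2): add. Components now {A} {B,F} {C} {D} {E}
C F (4): add. Components now {A} {B,C,F} {D} {E}
C E (5): add. Components now {A} {B,C,E,F} {D}
A F (9): add. Components now {A,B,C,E,F} {D}
B E (9): skip — B and E already connected.
D E (12): add. Components now {A,B,C,D,E,F}
MST edges: B F, C F, C E, A F, D E; total weight 2+4+5+9+12 = 32.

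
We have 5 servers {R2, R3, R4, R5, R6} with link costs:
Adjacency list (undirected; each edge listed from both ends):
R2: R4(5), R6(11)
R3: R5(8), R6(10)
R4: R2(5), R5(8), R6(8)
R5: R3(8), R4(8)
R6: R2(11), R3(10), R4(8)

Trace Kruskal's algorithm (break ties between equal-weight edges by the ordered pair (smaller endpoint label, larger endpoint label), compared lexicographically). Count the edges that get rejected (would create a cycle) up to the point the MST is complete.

0

Kruskal: consider edges lightest-first.
R2 R4 (5): add — endpoints in different components.
R3 R5 (8): add — endpoints in different components.
R4 R5 (8): add — endpoints in different components.
R4 R6 (8): add — endpoints in different components.
Edges rejected before the tree was complete: 0.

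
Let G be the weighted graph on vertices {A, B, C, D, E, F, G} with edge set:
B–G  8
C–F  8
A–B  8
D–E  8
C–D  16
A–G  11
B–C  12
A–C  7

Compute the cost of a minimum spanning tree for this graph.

55

Kruskal's algorithm — process edges by increasing weight (ties by edge label):
A–C (7): add. Components now {A,C} {B} {D} {E} {F} {G}
A–B (8): add. Components now {A,B,C} {D} {E} {F} {G}
B–G (8): add. Components now {A,B,C,G} {D} {E} {F}
C–F (8): add. Components now {A,B,C,F,G} {D} {E}
D–E (8): add. Components now {A,B,C,F,G} {D,E}
A–G (11): skip — A and G already connected.
B–C (12): skip — B and C already connected.
C–D (16): add. Components now {A,B,C,D,E,F,G}
MST edges: A–C, A–B, B–G, C–F, D–E, C–D; total weight 7+8+8+8+8+16 = 55.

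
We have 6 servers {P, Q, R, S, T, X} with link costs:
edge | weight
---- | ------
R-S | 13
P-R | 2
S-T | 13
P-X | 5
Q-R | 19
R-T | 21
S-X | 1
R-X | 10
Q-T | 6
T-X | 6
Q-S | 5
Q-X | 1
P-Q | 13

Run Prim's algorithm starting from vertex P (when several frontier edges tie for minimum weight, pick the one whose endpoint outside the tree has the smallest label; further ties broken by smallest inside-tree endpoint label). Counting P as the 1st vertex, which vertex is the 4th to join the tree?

Q

Grow the tree from P using Prim:
Step 1: cheapest edge leaving the tree is P-R (2); add R.
Step 2: cheapest edge leaving the tree is P-X (5); add X.
Step 3: cheapest edge leaving the tree is Q-X (1); add Q.
Step 4: cheapest edge leaving the tree is S-X (1); add S.
Step 5: cheapest edge leaving the tree is Q-T (6); add T.
Vertex order: P, R, X, Q, S, T. The 4th vertex is Q.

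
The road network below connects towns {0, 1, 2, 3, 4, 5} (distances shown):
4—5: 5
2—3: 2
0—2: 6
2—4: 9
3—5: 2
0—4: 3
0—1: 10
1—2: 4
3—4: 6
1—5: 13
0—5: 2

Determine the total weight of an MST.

Prim's algorithm from 0:
Step 1: cheapest edge leaving the tree is 0—5 (2); add 5.
Step 2: cheapest edge leaving the tree is 3—5 (2); add 3.
Step 3: cheapest edge leaving the tree is 2—3 (2); add 2.
Step 4: cheapest edge leaving the tree is 0—4 (3); add 4.
Step 5: cheapest edge leaving the tree is 1—2 (4); add 1.
MST edges: 0—5, 3—5, 2—3, 0—4, 1—2; total weight 2+2+2+3+4 = 13.

13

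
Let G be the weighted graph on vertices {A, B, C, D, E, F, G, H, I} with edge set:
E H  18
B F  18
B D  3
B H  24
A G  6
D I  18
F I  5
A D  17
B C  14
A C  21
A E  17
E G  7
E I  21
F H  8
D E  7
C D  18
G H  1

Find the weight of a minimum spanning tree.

Prim, starting at D.
Step 1: cheapest edge leaving the tree is B D (3); add B.
Step 2: cheapest edge leaving the tree is D E (7); add E.
Step 3: cheapest edge leaving the tree is E G (7); add G.
Step 4: cheapest edge leaving the tree is G H (1); add H.
Step 5: cheapest edge leaving the tree is A G (6); add A.
Step 6: cheapest edge leaving the tree is F H (8); add F.
Step 7: cheapest edge leaving the tree is F I (5); add I.
Step 8: cheapest edge leaving the tree is B C (14); add C.
MST edges: B D, D E, E G, G H, A G, F H, F I, B C; total weight 3+7+7+1+6+8+5+14 = 51.

51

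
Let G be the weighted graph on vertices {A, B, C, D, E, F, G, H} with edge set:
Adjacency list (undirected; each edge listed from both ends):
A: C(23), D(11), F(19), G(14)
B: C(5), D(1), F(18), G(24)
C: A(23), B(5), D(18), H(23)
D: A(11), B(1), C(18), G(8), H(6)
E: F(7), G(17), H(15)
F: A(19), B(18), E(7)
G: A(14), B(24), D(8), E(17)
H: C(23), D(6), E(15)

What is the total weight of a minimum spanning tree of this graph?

Prim's algorithm from C:
Step 1: cheapest edge leaving the tree is B C (5); add B.
Step 2: cheapest edge leaving the tree is B D (1); add D.
Step 3: cheapest edge leaving the tree is D H (6); add H.
Step 4: cheapest edge leaving the tree is D G (8); add G.
Step 5: cheapest edge leaving the tree is A D (11); add A.
Step 6: cheapest edge leaving the tree is E H (15); add E.
Step 7: cheapest edge leaving the tree is E F (7); add F.
MST edges: B C, B D, D H, D G, A D, E H, E F; total weight 5+1+6+8+11+15+7 = 53.

53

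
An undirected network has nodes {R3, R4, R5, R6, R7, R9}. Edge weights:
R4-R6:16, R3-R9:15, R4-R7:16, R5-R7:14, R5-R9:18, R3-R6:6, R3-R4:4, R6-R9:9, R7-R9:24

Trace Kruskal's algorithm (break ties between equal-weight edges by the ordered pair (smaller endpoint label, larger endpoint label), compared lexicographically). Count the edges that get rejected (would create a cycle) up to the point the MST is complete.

Sort edges by weight, then run Kruskal:
R3-R4 (4): add — endpoints in different components.
R3-R6 (6): add — endpoints in different components.
R6-R9 (9): add — endpoints in different components.
R5-R7 (14): add — endpoints in different components.
R3-R9 (15): skip — R9 and R3 already connected.
R4-R6 (16): skip — R4 and R6 already connected.
R4-R7 (16): add — endpoints in different components.
Edges rejected before the tree was complete: 2.

2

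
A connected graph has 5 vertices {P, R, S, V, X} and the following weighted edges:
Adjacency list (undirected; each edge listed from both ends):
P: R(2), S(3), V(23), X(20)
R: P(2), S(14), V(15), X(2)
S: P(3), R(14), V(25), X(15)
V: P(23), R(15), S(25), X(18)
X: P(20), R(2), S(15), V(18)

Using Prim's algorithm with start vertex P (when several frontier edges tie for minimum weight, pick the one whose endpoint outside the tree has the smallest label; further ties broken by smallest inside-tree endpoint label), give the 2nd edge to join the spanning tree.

R-X

Prim, starting at P.
Step 1: frontier [P R 2, P S 3, P X 20, P V 23] → take P R (2); add R.
Step 2: frontier [P S 3, P X 20, P V 23, R X 2, R S 14, R V 15] → take R X (2); add X.
Step 3: frontier [P S 3, P V 23, R S 14, R V 15, S X 15, V X 18] → take P S (3); add S.
Step 4: frontier [P V 23, R V 15, S V 25, V X 18] → take R V (15); add V.
The 2nd edge added is R X.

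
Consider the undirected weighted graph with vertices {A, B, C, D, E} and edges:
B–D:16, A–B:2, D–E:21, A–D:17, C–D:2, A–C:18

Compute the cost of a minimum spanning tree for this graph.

41

Grow the tree from E using Prim:
Step 1: cheapest edge leaving the tree is D–E (21); add D.
Step 2: cheapest edge leaving the tree is C–D (2); add C.
Step 3: cheapest edge leaving the tree is B–D (16); add B.
Step 4: cheapest edge leaving the tree is A–B (2); add A.
MST edges: D–E, C–D, B–D, A–B; total weight 21+2+16+2 = 41.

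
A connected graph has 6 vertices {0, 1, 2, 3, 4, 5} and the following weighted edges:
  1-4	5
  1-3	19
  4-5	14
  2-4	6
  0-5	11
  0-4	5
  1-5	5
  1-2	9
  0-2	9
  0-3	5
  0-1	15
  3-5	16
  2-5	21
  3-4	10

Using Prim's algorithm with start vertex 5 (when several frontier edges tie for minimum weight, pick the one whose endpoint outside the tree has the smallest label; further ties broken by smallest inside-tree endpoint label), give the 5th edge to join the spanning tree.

Grow the tree from 5 using Prim:
Step 1: cheapest edge leaving the tree is 1-5 (5); add 1.
Step 2: cheapest edge leaving the tree is 1-4 (5); add 4.
Step 3: cheapest edge leaving the tree is 0-4 (5); add 0.
Step 4: cheapest edge leaving the tree is 0-3 (5); add 3.
Step 5: cheapest edge leaving the tree is 2-4 (6); add 2.
The 5th edge added is 2-4.

2-4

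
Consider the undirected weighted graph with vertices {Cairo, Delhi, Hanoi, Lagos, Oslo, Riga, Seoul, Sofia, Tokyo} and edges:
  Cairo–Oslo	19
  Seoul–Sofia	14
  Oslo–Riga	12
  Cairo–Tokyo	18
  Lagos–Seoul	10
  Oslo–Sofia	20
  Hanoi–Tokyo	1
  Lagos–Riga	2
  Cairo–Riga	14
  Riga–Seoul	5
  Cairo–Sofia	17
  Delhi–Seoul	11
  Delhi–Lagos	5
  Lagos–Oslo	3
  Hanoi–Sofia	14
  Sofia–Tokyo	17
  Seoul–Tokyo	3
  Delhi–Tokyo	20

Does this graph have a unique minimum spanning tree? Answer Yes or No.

No

Kruskal's algorithm — process edges by increasing weight (ties by edge label):
Hanoi–Tokyo (1): add — endpoints in different components.
Lagos–Riga (2): add — endpoints in different components.
Lagos–Oslo (3): add — endpoints in different components.
Seoul–Tokyo (3): add — endpoints in different components.
Delhi–Lagos (5): add — endpoints in different components.
Riga–Seoul (5): add — endpoints in different components.
Lagos–Seoul (10): skip — Lagos and Seoul already connected.
Delhi–Seoul (11): skip — Delhi and Seoul already connected.
Oslo–Riga (12): skip — Riga and Oslo already connected.
Cairo–Riga (14): add — endpoints in different components.
Hanoi–Sofia (14): add — endpoints in different components.
Non-tree edge Seoul–Sofia has weight 14, equal to the heaviest edge on its tree cycle — swapping gives another MST of the same weight. Not unique.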